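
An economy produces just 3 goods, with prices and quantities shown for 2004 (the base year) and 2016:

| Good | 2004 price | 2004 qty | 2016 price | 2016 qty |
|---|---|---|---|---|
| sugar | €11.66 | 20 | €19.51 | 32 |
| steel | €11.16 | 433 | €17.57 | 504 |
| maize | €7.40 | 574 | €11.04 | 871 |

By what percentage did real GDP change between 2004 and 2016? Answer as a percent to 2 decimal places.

33.61%

Real GDP 2004 = Nominal GDP 2004 = 11.66·20 + 11.16·433 + 7.40·574 = 9313.08.
Real GDP 2016 (at 2004 prices) = 11.66·32 + 11.16·504 + 7.40·871 = 12443.16.
Real growth = 12443.16/9313.08 − 1 = 0.3361.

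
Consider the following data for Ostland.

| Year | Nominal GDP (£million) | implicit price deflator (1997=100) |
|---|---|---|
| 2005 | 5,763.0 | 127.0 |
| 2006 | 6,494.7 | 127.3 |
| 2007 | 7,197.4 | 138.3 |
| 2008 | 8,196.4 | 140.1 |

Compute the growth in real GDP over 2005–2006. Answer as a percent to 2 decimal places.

Real GDP 2005 = 5763.0/1.270 = 4537.80.
Real GDP 2006 = 6494.7/1.273 = 5101.89.
Change = 5101.89/4537.80 − 1 = 0.1243.

12.43%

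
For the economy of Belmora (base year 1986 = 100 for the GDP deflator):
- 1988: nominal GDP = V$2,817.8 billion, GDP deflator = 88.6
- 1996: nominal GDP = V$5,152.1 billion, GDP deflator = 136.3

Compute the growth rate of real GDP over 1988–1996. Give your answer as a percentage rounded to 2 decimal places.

Deflate each year: 1988 → 2817.8/0.886 = 3180.36; 1996 → 5152.1/1.363 = 3779.97.
So real GDP changed by 3779.97/3180.36 − 1 = 0.1885, i.e. 18.85%.

18.85%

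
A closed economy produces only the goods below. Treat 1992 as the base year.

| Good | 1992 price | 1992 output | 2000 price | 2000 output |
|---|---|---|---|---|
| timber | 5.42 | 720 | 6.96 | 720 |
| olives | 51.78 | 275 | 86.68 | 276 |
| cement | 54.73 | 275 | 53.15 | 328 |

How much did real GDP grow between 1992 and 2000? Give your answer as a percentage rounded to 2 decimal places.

8.89%

Real GDP 1992 = Nominal GDP 1992 = 5.42·720 + 51.78·275 + 54.73·275 = 33192.65.
Real GDP 2000 (at 1992 prices) = 5.42·720 + 51.78·276 + 54.73·328 = 36145.12.
Real growth = 36145.12/33192.65 − 1 = 0.0889.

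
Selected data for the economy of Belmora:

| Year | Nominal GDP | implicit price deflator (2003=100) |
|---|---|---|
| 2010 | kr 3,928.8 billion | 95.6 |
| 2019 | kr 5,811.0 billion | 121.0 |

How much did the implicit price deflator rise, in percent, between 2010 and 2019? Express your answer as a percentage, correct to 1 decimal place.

Price-level change = 121.0 / 95.6 − 1 = 0.2657.

26.6%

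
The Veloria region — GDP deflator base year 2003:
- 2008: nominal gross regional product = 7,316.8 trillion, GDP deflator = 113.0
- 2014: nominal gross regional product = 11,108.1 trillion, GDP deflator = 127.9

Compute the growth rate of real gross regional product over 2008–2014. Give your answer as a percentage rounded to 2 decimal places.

Deflate each year: 2008 → 7316.8/1.130 = 6475.04; 2014 → 11108.1/1.279 = 8684.99.
So real gross regional product changed by 8684.99/6475.04 − 1 = 0.3413, i.e. 34.13%.

34.13%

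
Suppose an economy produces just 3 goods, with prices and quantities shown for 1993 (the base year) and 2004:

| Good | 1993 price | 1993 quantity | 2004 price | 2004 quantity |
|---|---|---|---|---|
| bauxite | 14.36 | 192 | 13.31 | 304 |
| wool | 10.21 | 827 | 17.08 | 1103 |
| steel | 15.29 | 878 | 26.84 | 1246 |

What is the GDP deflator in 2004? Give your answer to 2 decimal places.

162.43

Nominal GDP 2004 = 13.31·304 + 17.08·1103 + 26.84·1246 = 56328.12.
Real GDP 2004 (at 1993 prices) = 14.36·304 + 10.21·1103 + 15.29·1246 = 34678.41.
Deflator = Nominal/Real × 100 = 56328.12/34678.41 × 100 = 162.430.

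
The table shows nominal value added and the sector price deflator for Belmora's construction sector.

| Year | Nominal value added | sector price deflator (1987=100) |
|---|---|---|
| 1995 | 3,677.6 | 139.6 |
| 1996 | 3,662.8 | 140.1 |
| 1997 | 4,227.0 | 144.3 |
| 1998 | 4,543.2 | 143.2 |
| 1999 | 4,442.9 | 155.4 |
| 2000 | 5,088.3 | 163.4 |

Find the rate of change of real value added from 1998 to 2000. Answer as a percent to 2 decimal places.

-1.85%

Real value added 1998 = 4543.2/1.432 = 3172.63.
Real value added 2000 = 5088.3/1.634 = 3114.01.
Change = 3114.01/3172.63 − 1 = -0.0185.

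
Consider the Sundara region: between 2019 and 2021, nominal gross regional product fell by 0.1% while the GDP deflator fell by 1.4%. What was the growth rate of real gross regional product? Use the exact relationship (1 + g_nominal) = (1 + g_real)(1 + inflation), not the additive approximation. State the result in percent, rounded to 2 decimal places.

(1 + g_nom) = (1 + g_real)(1 + π), so g_real = 0.9990 / 0.9860 − 1 = 0.01318.

1.32%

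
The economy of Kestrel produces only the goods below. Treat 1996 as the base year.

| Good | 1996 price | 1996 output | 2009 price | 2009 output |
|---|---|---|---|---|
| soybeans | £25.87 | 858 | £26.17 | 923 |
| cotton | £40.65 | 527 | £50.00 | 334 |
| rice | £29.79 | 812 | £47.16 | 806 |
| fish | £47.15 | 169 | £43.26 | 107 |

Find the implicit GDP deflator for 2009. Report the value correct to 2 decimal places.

Nominal GDP 2009 = 26.17·923 + 50.00·334 + 47.16·806 + 43.26·107 = 83494.69.
Real GDP 2009 (at 1996 prices) = 25.87·923 + 40.65·334 + 29.79·806 + 47.15·107 = 66510.90.
Deflator = Nominal/Real × 100 = 83494.69/66510.90 × 100 = 125.535.

125.54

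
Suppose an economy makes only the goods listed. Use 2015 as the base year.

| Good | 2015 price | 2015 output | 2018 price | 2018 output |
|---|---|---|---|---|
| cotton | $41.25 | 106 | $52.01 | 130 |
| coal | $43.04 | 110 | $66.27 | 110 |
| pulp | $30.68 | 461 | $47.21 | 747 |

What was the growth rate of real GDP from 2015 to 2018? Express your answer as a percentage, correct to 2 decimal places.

42.00%

Real GDP 2015 = Nominal GDP 2015 = 41.25·106 + 43.04·110 + 30.68·461 = 23250.38.
Real GDP 2018 (at 2015 prices) = 41.25·130 + 43.04·110 + 30.68·747 = 33014.86.
Real growth = 33014.86/23250.38 − 1 = 0.4200.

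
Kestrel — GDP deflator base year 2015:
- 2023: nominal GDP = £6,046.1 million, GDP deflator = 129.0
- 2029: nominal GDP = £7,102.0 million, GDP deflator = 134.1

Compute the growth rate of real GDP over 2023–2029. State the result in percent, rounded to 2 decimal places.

13.00%

Real GDP 2023 = 6046.1 / 1.290 = 4686.90.
Real GDP 2029 = 7102.0 / 1.341 = 5296.05.
Real growth = 5296.05 / 4686.90 − 1 = 0.1300.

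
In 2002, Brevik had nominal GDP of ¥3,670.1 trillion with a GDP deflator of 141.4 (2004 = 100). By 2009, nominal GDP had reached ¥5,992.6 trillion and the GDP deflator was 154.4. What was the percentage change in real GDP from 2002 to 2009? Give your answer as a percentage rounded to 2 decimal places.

Real GDP 2002 = 3670.1 / 1.414 = 2595.54.
Real GDP 2009 = 5992.6 / 1.544 = 3881.22.
Real growth = 3881.22 / 2595.54 − 1 = 0.4953.

49.53%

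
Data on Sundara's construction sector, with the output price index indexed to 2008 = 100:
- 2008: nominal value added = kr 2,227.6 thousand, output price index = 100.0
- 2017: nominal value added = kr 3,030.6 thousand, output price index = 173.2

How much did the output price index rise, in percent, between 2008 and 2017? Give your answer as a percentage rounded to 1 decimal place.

73.2%

Price-level change = 173.2 / 100.0 − 1 = 0.7320.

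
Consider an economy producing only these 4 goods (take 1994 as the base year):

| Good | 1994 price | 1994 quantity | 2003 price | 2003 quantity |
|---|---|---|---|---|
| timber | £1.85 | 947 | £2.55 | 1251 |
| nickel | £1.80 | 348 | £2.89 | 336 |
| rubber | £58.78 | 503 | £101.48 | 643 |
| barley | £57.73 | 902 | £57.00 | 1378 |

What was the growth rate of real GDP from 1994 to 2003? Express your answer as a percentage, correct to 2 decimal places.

43.15%

Real GDP 1994 = Nominal GDP 1994 = 1.85·947 + 1.80·348 + 58.78·503 + 57.73·902 = 84017.15.
Real GDP 2003 (at 1994 prices) = 1.85·1251 + 1.80·336 + 58.78·643 + 57.73·1378 = 120266.63.
Real growth = 120266.63/84017.15 − 1 = 0.4315.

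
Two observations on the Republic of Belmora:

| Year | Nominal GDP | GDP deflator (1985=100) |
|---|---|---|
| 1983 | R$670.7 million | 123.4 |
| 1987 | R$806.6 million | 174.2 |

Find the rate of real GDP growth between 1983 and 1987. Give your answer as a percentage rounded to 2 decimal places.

Deflate each year: 1983 → 670.7/1.234 = 543.52; 1987 → 806.6/1.742 = 463.03.
So real GDP changed by 463.03/543.52 − 1 = -0.1481, i.e. -14.81%.

-14.81%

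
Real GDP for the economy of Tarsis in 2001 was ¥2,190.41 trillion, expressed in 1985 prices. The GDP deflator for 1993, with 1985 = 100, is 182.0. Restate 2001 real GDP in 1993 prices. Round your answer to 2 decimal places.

¥3,986.55 trillion

Real GDP in 1993 prices = Real GDP in 1985 prices × (P_1993/P_1985) = 2190.41 × 1.820 = 3986.55.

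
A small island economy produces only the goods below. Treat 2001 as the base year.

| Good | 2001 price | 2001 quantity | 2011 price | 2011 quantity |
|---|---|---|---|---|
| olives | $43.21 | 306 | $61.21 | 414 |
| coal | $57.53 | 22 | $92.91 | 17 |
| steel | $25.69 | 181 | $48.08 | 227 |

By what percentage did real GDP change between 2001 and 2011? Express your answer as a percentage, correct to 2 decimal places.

Real GDP 2001 = Nominal GDP 2001 = 43.21·306 + 57.53·22 + 25.69·181 = 19137.81.
Real GDP 2011 (at 2001 prices) = 43.21·414 + 57.53·17 + 25.69·227 = 24698.58.
Real growth = 24698.58/19137.81 − 1 = 0.2906.

29.06%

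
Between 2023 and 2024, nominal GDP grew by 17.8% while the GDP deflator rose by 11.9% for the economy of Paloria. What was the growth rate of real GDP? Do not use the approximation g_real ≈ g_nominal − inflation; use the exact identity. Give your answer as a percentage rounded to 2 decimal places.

(1 + g_nom) = (1 + g_real)(1 + π), so g_real = 1.1780 / 1.1190 − 1 = 0.05273.

5.27%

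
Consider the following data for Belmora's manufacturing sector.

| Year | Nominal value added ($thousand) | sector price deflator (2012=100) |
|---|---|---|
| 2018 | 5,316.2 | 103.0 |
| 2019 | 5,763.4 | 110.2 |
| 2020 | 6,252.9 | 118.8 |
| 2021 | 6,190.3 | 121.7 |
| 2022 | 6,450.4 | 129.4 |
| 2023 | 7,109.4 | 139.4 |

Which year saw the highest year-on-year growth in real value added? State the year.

2023

2019: real = 5763.4/1.102 = 5229.95; growth vs 2018 (5161.36) = 1.33%.
2020: real = 6252.9/1.188 = 5263.38; growth vs 2019 (5229.95) = 0.64%.
2021: real = 6190.3/1.217 = 5086.52; growth vs 2020 (5263.38) = -3.36%.
2022: real = 6450.4/1.294 = 4984.85; growth vs 2021 (5086.52) = -2.00%.
2023: real = 7109.4/1.394 = 5100.00; growth vs 2022 (4984.85) = 2.31%.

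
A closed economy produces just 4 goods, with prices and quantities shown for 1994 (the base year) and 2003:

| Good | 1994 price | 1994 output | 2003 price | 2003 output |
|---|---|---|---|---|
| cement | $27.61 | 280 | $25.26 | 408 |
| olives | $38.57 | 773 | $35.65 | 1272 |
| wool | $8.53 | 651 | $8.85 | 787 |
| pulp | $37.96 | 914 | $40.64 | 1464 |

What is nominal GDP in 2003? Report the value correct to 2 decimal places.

$122114.79

Nominal GDP 2003 = Σ (p_2003 × q_2003) = 25.26·408 + 35.65·1272 + 8.85·787 + 40.64·1464 = 122114.79.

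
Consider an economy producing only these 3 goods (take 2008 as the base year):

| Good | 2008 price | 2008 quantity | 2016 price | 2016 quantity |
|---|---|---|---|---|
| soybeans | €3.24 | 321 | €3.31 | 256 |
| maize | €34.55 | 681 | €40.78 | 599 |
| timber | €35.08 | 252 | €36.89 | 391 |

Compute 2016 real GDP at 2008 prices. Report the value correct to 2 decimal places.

Real GDP 2016 = Σ (p_2008 × q_2016) = 3.24·256 + 34.55·599 + 35.08·391 = 35241.17.

€35241.17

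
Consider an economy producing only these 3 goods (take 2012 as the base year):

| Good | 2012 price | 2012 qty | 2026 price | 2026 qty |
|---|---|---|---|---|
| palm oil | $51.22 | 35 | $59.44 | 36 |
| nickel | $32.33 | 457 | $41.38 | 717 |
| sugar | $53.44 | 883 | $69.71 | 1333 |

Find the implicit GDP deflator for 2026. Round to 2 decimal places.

Nominal GDP 2026 = 59.44·36 + 41.38·717 + 69.71·1333 = 124732.73.
Real GDP 2026 (at 2012 prices) = 51.22·36 + 32.33·717 + 53.44·1333 = 96260.05.
Deflator = Nominal/Real × 100 = 124732.73/96260.05 × 100 = 129.579.

129.58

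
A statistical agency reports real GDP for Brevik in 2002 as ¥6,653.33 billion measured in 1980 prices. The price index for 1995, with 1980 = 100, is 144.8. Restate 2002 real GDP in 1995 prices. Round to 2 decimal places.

¥9,634.02 billion

Real GDP in 1995 prices = Real GDP in 1980 prices × (P_1995/P_1980) = 6653.33 × 1.448 = 9634.02.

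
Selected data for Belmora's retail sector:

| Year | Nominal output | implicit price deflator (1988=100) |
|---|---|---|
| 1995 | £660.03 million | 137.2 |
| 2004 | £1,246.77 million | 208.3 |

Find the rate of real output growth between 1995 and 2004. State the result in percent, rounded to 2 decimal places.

24.42%

Real output 1995 = 660.03 / 1.372 = 481.07.
Real output 2004 = 1246.77 / 2.083 = 598.55.
Real growth = 598.55 / 481.07 − 1 = 0.2442.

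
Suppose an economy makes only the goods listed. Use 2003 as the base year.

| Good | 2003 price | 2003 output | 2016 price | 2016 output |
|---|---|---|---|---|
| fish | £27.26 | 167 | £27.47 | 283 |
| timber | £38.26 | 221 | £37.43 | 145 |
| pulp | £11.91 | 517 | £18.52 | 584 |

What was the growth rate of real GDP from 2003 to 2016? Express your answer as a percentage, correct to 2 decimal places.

Real GDP 2003 = Nominal GDP 2003 = 27.26·167 + 38.26·221 + 11.91·517 = 19165.35.
Real GDP 2016 (at 2003 prices) = 27.26·283 + 38.26·145 + 11.91·584 = 20217.72.
Real growth = 20217.72/19165.35 − 1 = 0.0549.

5.49%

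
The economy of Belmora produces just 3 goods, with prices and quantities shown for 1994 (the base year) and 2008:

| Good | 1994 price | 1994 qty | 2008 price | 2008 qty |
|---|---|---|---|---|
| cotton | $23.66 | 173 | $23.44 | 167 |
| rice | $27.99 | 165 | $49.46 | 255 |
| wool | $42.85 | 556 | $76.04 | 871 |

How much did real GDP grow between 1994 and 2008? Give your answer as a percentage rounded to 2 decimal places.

Real GDP 1994 = Nominal GDP 1994 = 23.66·173 + 27.99·165 + 42.85·556 = 32536.13.
Real GDP 2008 (at 1994 prices) = 23.66·167 + 27.99·255 + 42.85·871 = 48411.02.
Real growth = 48411.02/32536.13 − 1 = 0.4879.

48.79%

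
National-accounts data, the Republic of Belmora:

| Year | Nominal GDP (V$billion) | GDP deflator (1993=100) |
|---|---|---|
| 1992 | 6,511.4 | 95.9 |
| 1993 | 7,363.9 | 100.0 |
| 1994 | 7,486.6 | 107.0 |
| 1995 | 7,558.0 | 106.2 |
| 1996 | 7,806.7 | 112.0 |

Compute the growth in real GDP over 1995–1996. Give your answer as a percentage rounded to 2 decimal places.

Real GDP 1995 = 7558.0/1.062 = 7116.76.
Real GDP 1996 = 7806.7/1.120 = 6970.27.
Change = 6970.27/7116.76 − 1 = -0.0206.

-2.06%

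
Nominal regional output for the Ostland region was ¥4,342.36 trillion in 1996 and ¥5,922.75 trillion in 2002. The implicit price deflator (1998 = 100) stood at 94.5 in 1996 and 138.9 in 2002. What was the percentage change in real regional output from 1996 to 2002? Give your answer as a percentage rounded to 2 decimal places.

-7.20%

Deflate each year: 1996 → 4342.36/0.945 = 4595.09; 2002 → 5922.75/1.389 = 4264.04.
So real regional output changed by 4264.04/4595.09 − 1 = -0.0720, i.e. -7.20%.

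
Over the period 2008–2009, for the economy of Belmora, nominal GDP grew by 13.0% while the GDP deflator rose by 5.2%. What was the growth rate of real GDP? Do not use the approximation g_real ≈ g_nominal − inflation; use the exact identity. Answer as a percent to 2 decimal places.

7.41%

(1 + g_nom) = (1 + g_real)(1 + π), so g_real = 1.1300 / 1.0520 − 1 = 0.07414.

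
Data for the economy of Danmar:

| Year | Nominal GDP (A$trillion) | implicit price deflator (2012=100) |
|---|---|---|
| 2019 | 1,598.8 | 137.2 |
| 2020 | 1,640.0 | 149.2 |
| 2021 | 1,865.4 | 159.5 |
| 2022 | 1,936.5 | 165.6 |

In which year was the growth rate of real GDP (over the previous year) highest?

2020: real = 1640.0/1.492 = 1099.20; growth vs 2019 (1165.31) = -5.67%.
2021: real = 1865.4/1.595 = 1169.53; growth vs 2020 (1099.20) = 6.40%.
2022: real = 1936.5/1.656 = 1169.38; growth vs 2021 (1169.53) = -0.01%.

2021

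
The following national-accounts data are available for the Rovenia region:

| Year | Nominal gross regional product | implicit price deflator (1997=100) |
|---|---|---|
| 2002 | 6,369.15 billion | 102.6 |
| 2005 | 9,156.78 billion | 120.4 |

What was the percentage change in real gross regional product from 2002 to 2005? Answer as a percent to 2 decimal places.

22.51%

Real gross regional product 2002 = 6369.15 / 1.026 = 6207.75.
Real gross regional product 2005 = 9156.78 / 1.204 = 7605.30.
Real growth = 7605.30 / 6207.75 − 1 = 0.2251.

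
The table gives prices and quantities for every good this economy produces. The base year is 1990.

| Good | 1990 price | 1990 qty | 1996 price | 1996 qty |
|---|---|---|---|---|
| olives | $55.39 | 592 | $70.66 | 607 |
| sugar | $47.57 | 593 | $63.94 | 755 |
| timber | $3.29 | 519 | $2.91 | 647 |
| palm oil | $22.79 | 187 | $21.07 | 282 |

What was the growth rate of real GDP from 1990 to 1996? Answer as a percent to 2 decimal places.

Real GDP 1990 = Nominal GDP 1990 = 55.39·592 + 47.57·593 + 3.29·519 + 22.79·187 = 66969.13.
Real GDP 1996 (at 1990 prices) = 55.39·607 + 47.57·755 + 3.29·647 + 22.79·282 = 78092.49.
Real growth = 78092.49/66969.13 − 1 = 0.1661.

16.61%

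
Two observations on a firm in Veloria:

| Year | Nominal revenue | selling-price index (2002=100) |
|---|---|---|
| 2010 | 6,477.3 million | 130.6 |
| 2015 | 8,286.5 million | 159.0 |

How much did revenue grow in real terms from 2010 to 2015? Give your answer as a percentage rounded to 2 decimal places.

5.08%

Deflate each year: 2010 → 6477.3/1.306 = 4959.65; 2015 → 8286.5/1.590 = 5211.64.
So real revenue changed by 5211.64/4959.65 − 1 = 0.0508, i.e. 5.08%.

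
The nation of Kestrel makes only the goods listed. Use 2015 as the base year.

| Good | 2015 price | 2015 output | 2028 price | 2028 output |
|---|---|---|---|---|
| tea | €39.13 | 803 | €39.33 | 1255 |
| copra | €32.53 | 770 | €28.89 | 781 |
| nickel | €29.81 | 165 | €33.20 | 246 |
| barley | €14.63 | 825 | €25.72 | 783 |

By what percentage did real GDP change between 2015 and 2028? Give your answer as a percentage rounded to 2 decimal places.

Real GDP 2015 = Nominal GDP 2015 = 39.13·803 + 32.53·770 + 29.81·165 + 14.63·825 = 73457.89.
Real GDP 2028 (at 2015 prices) = 39.13·1255 + 32.53·781 + 29.81·246 + 14.63·783 = 93302.63.
Real growth = 93302.63/73457.89 − 1 = 0.2702.

27.02%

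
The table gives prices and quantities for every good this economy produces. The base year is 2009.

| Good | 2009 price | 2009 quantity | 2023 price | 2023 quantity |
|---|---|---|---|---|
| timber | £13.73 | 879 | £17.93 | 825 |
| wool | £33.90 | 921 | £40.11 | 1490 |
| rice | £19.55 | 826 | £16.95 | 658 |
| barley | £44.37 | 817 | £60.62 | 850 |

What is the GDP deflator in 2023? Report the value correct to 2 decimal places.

Nominal GDP 2023 = 17.93·825 + 40.11·1490 + 16.95·658 + 60.62·850 = 137236.25.
Real GDP 2023 (at 2009 prices) = 13.73·825 + 33.90·1490 + 19.55·658 + 44.37·850 = 112416.65.
Deflator = Nominal/Real × 100 = 137236.25/112416.65 × 100 = 122.078.

122.08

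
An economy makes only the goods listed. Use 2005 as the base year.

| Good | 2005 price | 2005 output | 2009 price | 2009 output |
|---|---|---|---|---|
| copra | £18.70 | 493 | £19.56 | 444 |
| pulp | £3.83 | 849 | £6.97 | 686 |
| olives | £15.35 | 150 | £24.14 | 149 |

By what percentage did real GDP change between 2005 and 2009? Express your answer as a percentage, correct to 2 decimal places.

Real GDP 2005 = Nominal GDP 2005 = 18.70·493 + 3.83·849 + 15.35·150 = 14773.27.
Real GDP 2009 (at 2005 prices) = 18.70·444 + 3.83·686 + 15.35·149 = 13217.33.
Real growth = 13217.33/14773.27 − 1 = -0.1053.

-10.53%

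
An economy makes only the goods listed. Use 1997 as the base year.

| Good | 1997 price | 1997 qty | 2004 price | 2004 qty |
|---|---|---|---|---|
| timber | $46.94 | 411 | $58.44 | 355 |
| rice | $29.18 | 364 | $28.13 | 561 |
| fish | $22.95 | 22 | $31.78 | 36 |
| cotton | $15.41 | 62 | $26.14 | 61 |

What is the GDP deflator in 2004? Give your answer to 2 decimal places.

Nominal GDP 2004 = 58.44·355 + 28.13·561 + 31.78·36 + 26.14·61 = 39265.75.
Real GDP 2004 (at 1997 prices) = 46.94·355 + 29.18·561 + 22.95·36 + 15.41·61 = 34799.89.
Deflator = Nominal/Real × 100 = 39265.75/34799.89 × 100 = 112.833.

112.83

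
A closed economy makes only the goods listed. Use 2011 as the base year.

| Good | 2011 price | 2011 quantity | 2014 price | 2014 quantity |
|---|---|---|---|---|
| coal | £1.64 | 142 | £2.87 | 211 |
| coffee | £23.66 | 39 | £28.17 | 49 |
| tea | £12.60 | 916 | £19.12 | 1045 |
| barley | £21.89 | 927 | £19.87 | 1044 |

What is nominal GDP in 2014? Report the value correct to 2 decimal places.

Nominal GDP 2014 = Σ (p_2014 × q_2014) = 2.87·211 + 28.17·49 + 19.12·1045 + 19.87·1044 = 42710.58.

£42710.58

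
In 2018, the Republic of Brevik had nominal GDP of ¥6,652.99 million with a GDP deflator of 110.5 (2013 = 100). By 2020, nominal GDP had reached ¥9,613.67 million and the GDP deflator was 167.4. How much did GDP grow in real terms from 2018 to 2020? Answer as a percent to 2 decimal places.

Real GDP 2018 = 6652.99 / 1.105 = 6020.81.
Real GDP 2020 = 9613.67 / 1.674 = 5742.93.
Real growth = 5742.93 / 6020.81 − 1 = -0.0462.

-4.62%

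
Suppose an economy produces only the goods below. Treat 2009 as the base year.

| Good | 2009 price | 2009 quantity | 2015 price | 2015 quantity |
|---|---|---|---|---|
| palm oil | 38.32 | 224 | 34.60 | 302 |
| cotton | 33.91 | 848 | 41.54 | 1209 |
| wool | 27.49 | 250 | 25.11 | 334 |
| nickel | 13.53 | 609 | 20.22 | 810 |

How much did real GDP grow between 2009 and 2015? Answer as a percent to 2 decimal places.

38.62%

Real GDP 2009 = Nominal GDP 2009 = 38.32·224 + 33.91·848 + 27.49·250 + 13.53·609 = 52451.63.
Real GDP 2015 (at 2009 prices) = 38.32·302 + 33.91·1209 + 27.49·334 + 13.53·810 = 72710.79.
Real growth = 72710.79/52451.63 − 1 = 0.3862.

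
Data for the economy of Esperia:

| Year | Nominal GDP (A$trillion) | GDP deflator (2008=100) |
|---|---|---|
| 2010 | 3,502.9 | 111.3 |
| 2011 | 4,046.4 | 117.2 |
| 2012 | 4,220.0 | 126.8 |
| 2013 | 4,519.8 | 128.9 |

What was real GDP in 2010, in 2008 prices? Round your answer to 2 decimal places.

A$3,147.26 trillion

Real GDP 2010 = 3502.9 / 1.113 = 3147.26.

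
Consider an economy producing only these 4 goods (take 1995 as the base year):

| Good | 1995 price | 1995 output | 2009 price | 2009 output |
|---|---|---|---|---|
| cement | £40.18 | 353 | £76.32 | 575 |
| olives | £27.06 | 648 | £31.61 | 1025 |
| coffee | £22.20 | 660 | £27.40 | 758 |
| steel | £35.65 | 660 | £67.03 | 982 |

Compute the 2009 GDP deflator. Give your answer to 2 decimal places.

158.63

Nominal GDP 2009 = 76.32·575 + 31.61·1025 + 27.40·758 + 67.03·982 = 162876.91.
Real GDP 2009 (at 1995 prices) = 40.18·575 + 27.06·1025 + 22.20·758 + 35.65·982 = 102675.90.
Deflator = Nominal/Real × 100 = 162876.91/102675.90 × 100 = 158.632.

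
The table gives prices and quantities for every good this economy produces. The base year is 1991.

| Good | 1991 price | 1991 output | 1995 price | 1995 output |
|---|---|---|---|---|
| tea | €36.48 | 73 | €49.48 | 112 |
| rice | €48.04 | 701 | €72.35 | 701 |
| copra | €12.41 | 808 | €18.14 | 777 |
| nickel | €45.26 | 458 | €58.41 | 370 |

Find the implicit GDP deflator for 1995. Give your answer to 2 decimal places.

Nominal GDP 1995 = 49.48·112 + 72.35·701 + 18.14·777 + 58.41·370 = 91965.59.
Real GDP 1995 (at 1991 prices) = 36.48·112 + 48.04·701 + 12.41·777 + 45.26·370 = 64150.57.
Deflator = Nominal/Real × 100 = 91965.59/64150.57 × 100 = 143.359.

143.36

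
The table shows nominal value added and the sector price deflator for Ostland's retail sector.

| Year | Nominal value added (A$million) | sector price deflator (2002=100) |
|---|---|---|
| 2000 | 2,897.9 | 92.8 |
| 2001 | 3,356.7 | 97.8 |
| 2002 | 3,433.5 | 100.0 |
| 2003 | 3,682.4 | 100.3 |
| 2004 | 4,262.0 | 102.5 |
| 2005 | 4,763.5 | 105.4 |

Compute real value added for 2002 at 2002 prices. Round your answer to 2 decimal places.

A$3,433.50 million

Real value added 2002 = 3433.5 / 1.000 = 3433.50.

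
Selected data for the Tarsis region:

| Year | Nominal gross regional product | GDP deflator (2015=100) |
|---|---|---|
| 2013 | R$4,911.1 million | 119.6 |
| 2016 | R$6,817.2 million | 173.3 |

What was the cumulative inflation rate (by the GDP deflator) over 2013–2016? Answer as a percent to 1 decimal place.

44.9%

Price-level change = 173.3 / 119.6 − 1 = 0.4490.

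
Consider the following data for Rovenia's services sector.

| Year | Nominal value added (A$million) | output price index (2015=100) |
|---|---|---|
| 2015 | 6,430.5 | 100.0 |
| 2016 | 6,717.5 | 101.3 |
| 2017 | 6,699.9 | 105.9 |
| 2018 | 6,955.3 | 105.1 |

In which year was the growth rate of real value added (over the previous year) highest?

2016: real = 6717.5/1.013 = 6631.29; growth vs 2015 (6430.50) = 3.12%.
2017: real = 6699.9/1.059 = 6326.63; growth vs 2016 (6631.29) = -4.59%.
2018: real = 6955.3/1.051 = 6617.79; growth vs 2017 (6326.63) = 4.60%.

2018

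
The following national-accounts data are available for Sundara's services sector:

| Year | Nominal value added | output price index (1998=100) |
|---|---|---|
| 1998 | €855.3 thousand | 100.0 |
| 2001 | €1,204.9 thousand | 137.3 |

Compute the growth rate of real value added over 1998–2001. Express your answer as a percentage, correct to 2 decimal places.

Real value added 1998 = 855.3 / 1.000 = 855.30.
Real value added 2001 = 1204.9 / 1.373 = 877.57.
Real growth = 877.57 / 855.30 − 1 = 0.0260.

2.60%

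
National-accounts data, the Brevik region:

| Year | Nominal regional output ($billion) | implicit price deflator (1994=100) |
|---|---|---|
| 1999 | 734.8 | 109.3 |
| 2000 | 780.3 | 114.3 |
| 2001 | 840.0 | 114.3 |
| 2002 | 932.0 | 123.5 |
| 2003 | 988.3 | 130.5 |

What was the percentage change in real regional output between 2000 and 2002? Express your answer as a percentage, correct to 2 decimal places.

Real regional output 2000 = 780.3/1.143 = 682.68.
Real regional output 2002 = 932.0/1.235 = 754.66.
Change = 754.66/682.68 − 1 = 0.1054.

10.54%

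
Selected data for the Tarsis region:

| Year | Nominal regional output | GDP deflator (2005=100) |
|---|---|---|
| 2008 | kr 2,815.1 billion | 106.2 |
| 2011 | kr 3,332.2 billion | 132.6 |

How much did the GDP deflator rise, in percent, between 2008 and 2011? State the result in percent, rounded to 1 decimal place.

24.9%

Price-level change = 132.6 / 106.2 − 1 = 0.2486.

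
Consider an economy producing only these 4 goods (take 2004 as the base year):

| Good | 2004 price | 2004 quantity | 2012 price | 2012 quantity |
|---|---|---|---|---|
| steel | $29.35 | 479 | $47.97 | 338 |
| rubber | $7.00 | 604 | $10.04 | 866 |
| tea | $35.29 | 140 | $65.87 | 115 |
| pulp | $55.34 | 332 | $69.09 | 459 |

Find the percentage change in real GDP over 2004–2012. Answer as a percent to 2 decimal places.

Real GDP 2004 = Nominal GDP 2004 = 29.35·479 + 7.00·604 + 35.29·140 + 55.34·332 = 41600.13.
Real GDP 2012 (at 2004 prices) = 29.35·338 + 7.00·866 + 35.29·115 + 55.34·459 = 45441.71.
Real growth = 45441.71/41600.13 − 1 = 0.0923.

9.23%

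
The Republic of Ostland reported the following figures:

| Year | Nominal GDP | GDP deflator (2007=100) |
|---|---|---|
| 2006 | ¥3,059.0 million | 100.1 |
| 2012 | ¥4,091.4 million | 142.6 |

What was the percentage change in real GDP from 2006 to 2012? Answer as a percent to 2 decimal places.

Deflate each year: 2006 → 3059.0/1.001 = 3055.94; 2012 → 4091.4/1.426 = 2869.14.
So real GDP changed by 2869.14/3055.94 − 1 = -0.0611, i.e. -6.11%.

-6.11%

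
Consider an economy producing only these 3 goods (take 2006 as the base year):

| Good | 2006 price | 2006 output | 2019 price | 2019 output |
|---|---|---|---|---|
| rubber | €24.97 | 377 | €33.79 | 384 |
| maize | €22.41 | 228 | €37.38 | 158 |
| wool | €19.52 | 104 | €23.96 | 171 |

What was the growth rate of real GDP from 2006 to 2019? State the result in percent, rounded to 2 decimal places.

Real GDP 2006 = Nominal GDP 2006 = 24.97·377 + 22.41·228 + 19.52·104 = 16553.25.
Real GDP 2019 (at 2006 prices) = 24.97·384 + 22.41·158 + 19.52·171 = 16467.18.
Real growth = 16467.18/16553.25 − 1 = -0.0052.

-0.52%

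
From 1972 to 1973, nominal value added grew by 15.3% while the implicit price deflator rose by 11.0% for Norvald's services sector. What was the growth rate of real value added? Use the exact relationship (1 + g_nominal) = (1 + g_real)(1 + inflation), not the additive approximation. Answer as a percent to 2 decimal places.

3.87%

(1 + g_nom) = (1 + g_real)(1 + π), so g_real = 1.1530 / 1.1100 − 1 = 0.03874.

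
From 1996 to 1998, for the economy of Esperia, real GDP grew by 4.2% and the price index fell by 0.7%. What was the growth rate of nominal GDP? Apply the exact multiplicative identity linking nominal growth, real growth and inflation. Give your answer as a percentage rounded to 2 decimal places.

(1 + g_nom) = (1 + g_real)(1 + π) = 1.0420 × 0.9930 = 1.03471.

3.47%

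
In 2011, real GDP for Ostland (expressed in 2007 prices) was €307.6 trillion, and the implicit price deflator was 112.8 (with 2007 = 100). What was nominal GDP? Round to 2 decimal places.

€346.97 trillion

Nominal GDP = Real × (implicit price deflator/100) = 307.6 × 1.128 = 346.97.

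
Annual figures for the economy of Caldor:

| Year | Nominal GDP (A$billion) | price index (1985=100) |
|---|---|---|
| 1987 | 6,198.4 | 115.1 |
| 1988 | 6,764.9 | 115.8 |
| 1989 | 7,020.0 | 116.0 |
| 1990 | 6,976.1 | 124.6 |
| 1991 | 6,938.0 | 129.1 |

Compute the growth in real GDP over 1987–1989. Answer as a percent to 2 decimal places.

Real GDP 1987 = 6198.4/1.151 = 5385.23.
Real GDP 1989 = 7020.0/1.160 = 6051.72.
Change = 6051.72/5385.23 − 1 = 0.1238.

12.38%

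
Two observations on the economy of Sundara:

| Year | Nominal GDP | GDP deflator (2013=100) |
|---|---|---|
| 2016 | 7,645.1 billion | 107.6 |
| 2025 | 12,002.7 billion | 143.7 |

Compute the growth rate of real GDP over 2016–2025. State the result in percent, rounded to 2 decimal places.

Real GDP 2016 = 7645.1 / 1.076 = 7105.11.
Real GDP 2025 = 12002.7 / 1.437 = 8352.61.
Real growth = 8352.61 / 7105.11 − 1 = 0.1756.

17.56%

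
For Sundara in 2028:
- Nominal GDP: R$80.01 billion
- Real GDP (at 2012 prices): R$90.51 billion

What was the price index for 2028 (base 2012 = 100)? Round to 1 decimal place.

price index = (Nominal / Real) × 100 = 80.01 / 90.51 × 100 = 88.40.

88.4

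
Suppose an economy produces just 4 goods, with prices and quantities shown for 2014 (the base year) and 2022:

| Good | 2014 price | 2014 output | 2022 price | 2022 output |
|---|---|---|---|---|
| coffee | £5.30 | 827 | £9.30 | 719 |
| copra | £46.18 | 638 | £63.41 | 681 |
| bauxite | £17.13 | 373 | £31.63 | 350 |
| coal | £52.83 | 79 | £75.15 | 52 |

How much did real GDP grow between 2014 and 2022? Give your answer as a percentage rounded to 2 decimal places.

Real GDP 2014 = Nominal GDP 2014 = 5.30·827 + 46.18·638 + 17.13·373 + 52.83·79 = 44409.00.
Real GDP 2022 (at 2014 prices) = 5.30·719 + 46.18·681 + 17.13·350 + 52.83·52 = 44001.94.
Real growth = 44001.94/44409.00 − 1 = -0.0092.

-0.92%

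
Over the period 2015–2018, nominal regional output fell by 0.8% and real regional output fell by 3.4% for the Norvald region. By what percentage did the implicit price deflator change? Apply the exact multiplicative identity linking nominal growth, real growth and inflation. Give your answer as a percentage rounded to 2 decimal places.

2.69%

(1 + g_nom) = (1 + g_real)(1 + π), so π = 0.9920 / 0.9660 − 1 = 0.02692.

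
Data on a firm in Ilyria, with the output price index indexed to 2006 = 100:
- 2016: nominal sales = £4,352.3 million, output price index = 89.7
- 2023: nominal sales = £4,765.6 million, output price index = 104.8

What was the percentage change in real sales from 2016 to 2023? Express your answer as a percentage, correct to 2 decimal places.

-6.28%

Real sales 2016 = 4352.3 / 0.897 = 4852.06.
Real sales 2023 = 4765.6 / 1.048 = 4547.33.
Real growth = 4547.33 / 4852.06 − 1 = -0.0628.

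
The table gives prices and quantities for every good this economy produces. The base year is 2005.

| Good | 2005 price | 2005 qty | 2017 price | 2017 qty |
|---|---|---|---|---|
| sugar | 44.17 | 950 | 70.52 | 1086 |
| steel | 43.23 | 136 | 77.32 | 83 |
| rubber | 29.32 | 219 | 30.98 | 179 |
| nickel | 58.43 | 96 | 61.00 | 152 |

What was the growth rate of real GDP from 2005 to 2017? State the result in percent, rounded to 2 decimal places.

Real GDP 2005 = Nominal GDP 2005 = 44.17·950 + 43.23·136 + 29.32·219 + 58.43·96 = 59871.14.
Real GDP 2017 (at 2005 prices) = 44.17·1086 + 43.23·83 + 29.32·179 + 58.43·152 = 65686.35.
Real growth = 65686.35/59871.14 − 1 = 0.0971.

9.71%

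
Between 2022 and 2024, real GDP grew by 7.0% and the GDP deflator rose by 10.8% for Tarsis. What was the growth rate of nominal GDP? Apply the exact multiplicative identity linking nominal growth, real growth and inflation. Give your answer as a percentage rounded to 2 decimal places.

(1 + g_nom) = (1 + g_real)(1 + π) = 1.0700 × 1.1080 = 1.18556.

18.56%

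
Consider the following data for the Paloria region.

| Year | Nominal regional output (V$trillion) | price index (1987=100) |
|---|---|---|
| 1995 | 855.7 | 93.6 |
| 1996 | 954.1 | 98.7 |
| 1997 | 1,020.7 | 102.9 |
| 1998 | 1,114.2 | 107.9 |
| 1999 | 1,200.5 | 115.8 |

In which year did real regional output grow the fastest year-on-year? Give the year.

1996

1996: real = 954.1/0.987 = 966.67; growth vs 1995 (914.21) = 5.74%.
1997: real = 1020.7/1.029 = 991.93; growth vs 1996 (966.67) = 2.61%.
1998: real = 1114.2/1.079 = 1032.62; growth vs 1997 (991.93) = 4.10%.
1999: real = 1200.5/1.158 = 1036.70; growth vs 1998 (1032.62) = 0.40%.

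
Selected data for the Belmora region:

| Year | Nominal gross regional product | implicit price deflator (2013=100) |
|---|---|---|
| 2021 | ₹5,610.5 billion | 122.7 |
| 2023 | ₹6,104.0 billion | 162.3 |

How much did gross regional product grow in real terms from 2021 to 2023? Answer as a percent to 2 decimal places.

Real gross regional product 2021 = 5610.5 / 1.227 = 4572.53.
Real gross regional product 2023 = 6104.0 / 1.623 = 3760.94.
Real growth = 3760.94 / 4572.53 − 1 = -0.1775.

-17.75%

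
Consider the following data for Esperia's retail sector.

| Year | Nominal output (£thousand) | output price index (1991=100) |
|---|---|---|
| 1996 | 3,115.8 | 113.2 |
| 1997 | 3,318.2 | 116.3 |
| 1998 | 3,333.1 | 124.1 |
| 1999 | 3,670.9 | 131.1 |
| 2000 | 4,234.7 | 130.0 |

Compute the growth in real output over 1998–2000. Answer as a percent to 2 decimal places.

21.28%

Real output 1998 = 3333.1/1.241 = 2685.82.
Real output 2000 = 4234.7/1.300 = 3257.46.
Change = 3257.46/2685.82 − 1 = 0.2128.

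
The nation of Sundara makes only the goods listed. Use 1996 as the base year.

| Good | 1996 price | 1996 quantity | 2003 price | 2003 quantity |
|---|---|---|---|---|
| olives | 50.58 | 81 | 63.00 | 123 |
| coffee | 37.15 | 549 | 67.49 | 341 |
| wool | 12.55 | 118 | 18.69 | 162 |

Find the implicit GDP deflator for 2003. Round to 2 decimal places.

Nominal GDP 2003 = 63.00·123 + 67.49·341 + 18.69·162 = 33790.87.
Real GDP 2003 (at 1996 prices) = 50.58·123 + 37.15·341 + 12.55·162 = 20922.59.
Deflator = Nominal/Real × 100 = 33790.87/20922.59 × 100 = 161.504.

161.50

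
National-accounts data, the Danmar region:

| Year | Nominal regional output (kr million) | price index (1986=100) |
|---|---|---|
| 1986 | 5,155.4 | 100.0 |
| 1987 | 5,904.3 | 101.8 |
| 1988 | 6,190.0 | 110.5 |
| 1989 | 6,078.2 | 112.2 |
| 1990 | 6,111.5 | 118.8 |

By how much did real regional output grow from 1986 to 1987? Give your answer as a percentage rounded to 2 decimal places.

Real regional output 1986 = 5155.4/1.000 = 5155.40.
Real regional output 1987 = 5904.3/1.018 = 5799.90.
Change = 5799.90/5155.40 − 1 = 0.1250.

12.50%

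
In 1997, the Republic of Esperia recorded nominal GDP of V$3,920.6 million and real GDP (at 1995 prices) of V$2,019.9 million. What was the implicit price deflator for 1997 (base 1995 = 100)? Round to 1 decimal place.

implicit price deflator = (Nominal / Real) × 100 = 3920.6 / 2019.9 × 100 = 194.10.

194.1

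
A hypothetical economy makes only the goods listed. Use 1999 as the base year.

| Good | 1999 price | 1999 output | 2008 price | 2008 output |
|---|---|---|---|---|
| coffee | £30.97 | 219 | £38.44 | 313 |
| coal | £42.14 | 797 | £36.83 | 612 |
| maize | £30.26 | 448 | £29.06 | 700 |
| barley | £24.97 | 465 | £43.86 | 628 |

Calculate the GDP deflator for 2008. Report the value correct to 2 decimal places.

113.98

Nominal GDP 2008 = 38.44·313 + 36.83·612 + 29.06·700 + 43.86·628 = 82457.76.
Real GDP 2008 (at 1999 prices) = 30.97·313 + 42.14·612 + 30.26·700 + 24.97·628 = 72346.45.
Deflator = Nominal/Real × 100 = 82457.76/72346.45 × 100 = 113.976.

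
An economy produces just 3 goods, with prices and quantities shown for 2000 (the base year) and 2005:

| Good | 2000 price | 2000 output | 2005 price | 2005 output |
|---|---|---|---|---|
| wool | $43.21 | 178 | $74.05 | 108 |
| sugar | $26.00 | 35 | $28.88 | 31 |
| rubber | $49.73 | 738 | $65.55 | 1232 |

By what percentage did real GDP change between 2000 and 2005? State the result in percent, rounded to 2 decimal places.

47.32%

Real GDP 2000 = Nominal GDP 2000 = 43.21·178 + 26.00·35 + 49.73·738 = 45302.12.
Real GDP 2005 (at 2000 prices) = 43.21·108 + 26.00·31 + 49.73·1232 = 66740.04.
Real growth = 66740.04/45302.12 − 1 = 0.4732.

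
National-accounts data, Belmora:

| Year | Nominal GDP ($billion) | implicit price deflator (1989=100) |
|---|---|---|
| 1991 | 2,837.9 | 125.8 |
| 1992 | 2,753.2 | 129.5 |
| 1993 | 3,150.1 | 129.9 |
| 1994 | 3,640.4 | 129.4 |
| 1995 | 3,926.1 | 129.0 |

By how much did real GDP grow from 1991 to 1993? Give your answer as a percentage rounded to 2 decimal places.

7.50%

Real GDP 1991 = 2837.9/1.258 = 2255.88.
Real GDP 1993 = 3150.1/1.299 = 2425.02.
Change = 2425.02/2255.88 − 1 = 0.0750.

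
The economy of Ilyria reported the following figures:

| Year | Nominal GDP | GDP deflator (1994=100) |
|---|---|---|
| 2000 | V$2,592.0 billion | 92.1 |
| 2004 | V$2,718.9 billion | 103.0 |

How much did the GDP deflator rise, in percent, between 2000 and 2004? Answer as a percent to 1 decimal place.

11.8%

Price-level change = 103.0 / 92.1 − 1 = 0.1183.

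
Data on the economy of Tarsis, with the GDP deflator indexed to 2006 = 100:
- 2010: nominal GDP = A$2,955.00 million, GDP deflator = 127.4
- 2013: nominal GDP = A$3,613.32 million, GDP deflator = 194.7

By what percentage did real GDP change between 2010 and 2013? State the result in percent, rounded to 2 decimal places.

-19.99%

Deflate each year: 2010 → 2955.00/1.274 = 2319.47; 2013 → 3613.32/1.947 = 1855.84.
So real GDP changed by 1855.84/2319.47 − 1 = -0.1999, i.e. -19.99%.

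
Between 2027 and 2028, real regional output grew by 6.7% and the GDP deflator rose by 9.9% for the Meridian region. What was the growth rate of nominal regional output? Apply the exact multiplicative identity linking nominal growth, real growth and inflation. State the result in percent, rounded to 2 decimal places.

17.26%

(1 + g_nom) = (1 + g_real)(1 + π) = 1.0670 × 1.0990 = 1.17263.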